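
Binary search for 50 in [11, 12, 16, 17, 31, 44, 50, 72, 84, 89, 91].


Step 1: lo=0, hi=10, mid=5, val=44
Step 2: lo=6, hi=10, mid=8, val=84
Step 3: lo=6, hi=7, mid=6, val=50

Found at index 6


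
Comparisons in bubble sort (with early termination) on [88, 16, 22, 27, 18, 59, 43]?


Algorithm: bubble sort (with early termination)
Input: [88, 16, 22, 27, 18, 59, 43]
Sorted: [16, 18, 22, 27, 43, 59, 88]

18


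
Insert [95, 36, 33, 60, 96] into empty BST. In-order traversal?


Insert 95: root
Insert 36: L from 95
Insert 33: L from 95 -> L from 36
Insert 60: L from 95 -> R from 36
Insert 96: R from 95

In-order: [33, 36, 60, 95, 96]


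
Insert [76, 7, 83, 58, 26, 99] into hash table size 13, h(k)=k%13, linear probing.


Insert 76: h=11 -> slot 11
Insert 7: h=7 -> slot 7
Insert 83: h=5 -> slot 5
Insert 58: h=6 -> slot 6
Insert 26: h=0 -> slot 0
Insert 99: h=8 -> slot 8

Table: [26, None, None, None, None, 83, 58, 7, 99, None, None, 76, None]


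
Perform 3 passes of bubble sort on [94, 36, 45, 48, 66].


Initial: [94, 36, 45, 48, 66]
Pass 1: [36, 45, 48, 66, 94] (4 swaps)
Pass 2: [36, 45, 48, 66, 94] (0 swaps)
Pass 3: [36, 45, 48, 66, 94] (0 swaps)

After 3 passes: [36, 45, 48, 66, 94]


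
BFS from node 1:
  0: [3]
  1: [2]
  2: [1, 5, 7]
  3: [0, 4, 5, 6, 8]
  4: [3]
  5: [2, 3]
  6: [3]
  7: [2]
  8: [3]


Visit 1, enqueue [2]
Visit 2, enqueue [5, 7]
Visit 5, enqueue [3]
Visit 7, enqueue []
Visit 3, enqueue [0, 4, 6, 8]
Visit 0, enqueue []
Visit 4, enqueue []
Visit 6, enqueue []
Visit 8, enqueue []

BFS order: [1, 2, 5, 7, 3, 0, 4, 6, 8]


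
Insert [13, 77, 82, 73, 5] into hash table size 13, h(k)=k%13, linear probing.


Insert 13: h=0 -> slot 0
Insert 77: h=12 -> slot 12
Insert 82: h=4 -> slot 4
Insert 73: h=8 -> slot 8
Insert 5: h=5 -> slot 5

Table: [13, None, None, None, 82, 5, None, None, 73, None, None, None, 77]


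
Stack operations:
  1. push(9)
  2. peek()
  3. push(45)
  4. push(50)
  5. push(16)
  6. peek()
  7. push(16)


push(9) -> [9]
peek()->9
push(45) -> [9, 45]
push(50) -> [9, 45, 50]
push(16) -> [9, 45, 50, 16]
peek()->16
push(16) -> [9, 45, 50, 16, 16]

Final stack: [9, 45, 50, 16, 16]


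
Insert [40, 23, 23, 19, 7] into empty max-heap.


Insert 40: [40]
Insert 23: [40, 23]
Insert 23: [40, 23, 23]
Insert 19: [40, 23, 23, 19]
Insert 7: [40, 23, 23, 19, 7]

Final heap: [40, 23, 23, 19, 7]


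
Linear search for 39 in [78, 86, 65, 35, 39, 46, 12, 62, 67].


i=0: 78!=39
i=1: 86!=39
i=2: 65!=39
i=3: 35!=39
i=4: 39==39 found!

Found at 4, 5 comps


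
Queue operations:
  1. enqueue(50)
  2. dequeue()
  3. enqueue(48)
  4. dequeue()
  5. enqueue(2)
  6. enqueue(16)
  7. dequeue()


enqueue(50) -> [50]
dequeue()->50, []
enqueue(48) -> [48]
dequeue()->48, []
enqueue(2) -> [2]
enqueue(16) -> [2, 16]
dequeue()->2, [16]

Final queue: [16]


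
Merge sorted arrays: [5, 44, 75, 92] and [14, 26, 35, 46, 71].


Take 5 from A
Take 14 from B
Take 26 from B
Take 35 from B
Take 44 from A
Take 46 from B
Take 71 from B

Merged: [5, 14, 26, 35, 44, 46, 71, 75, 92]


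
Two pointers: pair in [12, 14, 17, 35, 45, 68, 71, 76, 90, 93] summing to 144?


lo=0(12)+hi=9(93)=105
lo=1(14)+hi=9(93)=107
lo=2(17)+hi=9(93)=110
lo=3(35)+hi=9(93)=128
lo=4(45)+hi=9(93)=138
lo=5(68)+hi=9(93)=161
lo=5(68)+hi=8(90)=158
lo=5(68)+hi=7(76)=144

Yes: 68+76=144


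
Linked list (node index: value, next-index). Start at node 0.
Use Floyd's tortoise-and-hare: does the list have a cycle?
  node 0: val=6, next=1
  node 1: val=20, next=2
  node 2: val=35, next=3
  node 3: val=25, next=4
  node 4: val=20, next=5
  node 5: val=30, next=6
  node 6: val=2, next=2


Floyd's tortoise (slow, +1) and hare (fast, +2):
  init: slow=0, fast=0
  step 1: slow=1, fast=2
  step 2: slow=2, fast=4
  step 3: slow=3, fast=6
  step 4: slow=4, fast=3
  step 5: slow=5, fast=5
  slow == fast at node 5: cycle detected

Cycle: yes


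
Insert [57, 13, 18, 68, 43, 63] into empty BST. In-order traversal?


Insert 57: root
Insert 13: L from 57
Insert 18: L from 57 -> R from 13
Insert 68: R from 57
Insert 43: L from 57 -> R from 13 -> R from 18
Insert 63: R from 57 -> L from 68

In-order: [13, 18, 43, 57, 63, 68]


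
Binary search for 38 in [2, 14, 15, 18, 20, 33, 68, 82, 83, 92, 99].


Step 1: lo=0, hi=10, mid=5, val=33
Step 2: lo=6, hi=10, mid=8, val=83
Step 3: lo=6, hi=7, mid=6, val=68

Not found


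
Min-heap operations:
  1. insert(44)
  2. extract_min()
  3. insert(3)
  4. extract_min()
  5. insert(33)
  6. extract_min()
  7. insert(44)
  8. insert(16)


insert(44) -> [44]
extract_min()->44, []
insert(3) -> [3]
extract_min()->3, []
insert(33) -> [33]
extract_min()->33, []
insert(44) -> [44]
insert(16) -> [16, 44]

Final heap: [16, 44]


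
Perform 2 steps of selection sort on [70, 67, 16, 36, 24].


Initial: [70, 67, 16, 36, 24]
Step 1: min=16 at 2
  Swap: [16, 67, 70, 36, 24]
Step 2: min=24 at 4
  Swap: [16, 24, 70, 36, 67]

After 2 steps: [16, 24, 70, 36, 67]


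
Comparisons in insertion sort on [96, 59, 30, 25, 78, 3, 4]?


Algorithm: insertion sort
Input: [96, 59, 30, 25, 78, 3, 4]
Sorted: [3, 4, 25, 30, 59, 78, 96]

19


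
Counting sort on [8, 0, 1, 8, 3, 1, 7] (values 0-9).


Input: [8, 0, 1, 8, 3, 1, 7]
Counts: [1, 2, 0, 1, 0, 0, 0, 1, 2, 0]

Sorted: [0, 1, 1, 3, 7, 8, 8]


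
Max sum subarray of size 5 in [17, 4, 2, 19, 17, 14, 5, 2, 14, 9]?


[0:5]: 59
[1:6]: 56
[2:7]: 57
[3:8]: 57
[4:9]: 52
[5:10]: 44

Max: 59 at [0:5]


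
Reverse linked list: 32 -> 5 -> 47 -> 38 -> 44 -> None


Step 1: curr=32, set curr.next=prev(None) | reversed so far: 32
Step 2: curr=5, set curr.next=prev(32) | reversed so far: 5 -> 32
Step 3: curr=47, set curr.next=prev(5) | reversed so far: 47 -> 5 -> 32
Step 4: curr=38, set curr.next=prev(47) | reversed so far: 38 -> 47 -> 5 -> 32
Step 5: curr=44, set curr.next=prev(38) | reversed so far: 44 -> 38 -> 47 -> 5 -> 32

44 -> 38 -> 47 -> 5 -> 32 -> None


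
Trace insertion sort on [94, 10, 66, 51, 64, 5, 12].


Initial: [94, 10, 66, 51, 64, 5, 12]
Insert 10: [10, 94, 66, 51, 64, 5, 12]
Insert 66: [10, 66, 94, 51, 64, 5, 12]
Insert 51: [10, 51, 66, 94, 64, 5, 12]
Insert 64: [10, 51, 64, 66, 94, 5, 12]
Insert 5: [5, 10, 51, 64, 66, 94, 12]
Insert 12: [5, 10, 12, 51, 64, 66, 94]

Sorted: [5, 10, 12, 51, 64, 66, 94]


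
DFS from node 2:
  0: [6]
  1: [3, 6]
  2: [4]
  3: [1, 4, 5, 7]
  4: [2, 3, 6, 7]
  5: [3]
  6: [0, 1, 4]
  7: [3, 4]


Visit 2, push [4]
Visit 4, push [7, 6, 3]
Visit 3, push [7, 5, 1]
Visit 1, push [6]
Visit 6, push [0]
Visit 0, push []
Visit 5, push []
Visit 7, push []

DFS order: [2, 4, 3, 1, 6, 0, 5, 7]


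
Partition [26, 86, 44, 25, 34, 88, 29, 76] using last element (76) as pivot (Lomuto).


Pivot: 76
  26 <= 76: advance i (no swap)
  44 <= 76: swap -> [26, 44, 86, 25, 34, 88, 29, 76]
  25 <= 76: swap -> [26, 44, 25, 86, 34, 88, 29, 76]
  34 <= 76: swap -> [26, 44, 25, 34, 86, 88, 29, 76]
  29 <= 76: swap -> [26, 44, 25, 34, 29, 88, 86, 76]
Place pivot at 5: [26, 44, 25, 34, 29, 76, 86, 88]

Partitioned: [26, 44, 25, 34, 29, 76, 86, 88]


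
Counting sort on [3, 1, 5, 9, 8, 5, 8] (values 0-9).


Input: [3, 1, 5, 9, 8, 5, 8]
Counts: [0, 1, 0, 1, 0, 2, 0, 0, 2, 1]

Sorted: [1, 3, 5, 5, 8, 8, 9]


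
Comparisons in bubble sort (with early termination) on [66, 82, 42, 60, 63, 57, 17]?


Algorithm: bubble sort (with early termination)
Input: [66, 82, 42, 60, 63, 57, 17]
Sorted: [17, 42, 57, 60, 63, 66, 82]

21


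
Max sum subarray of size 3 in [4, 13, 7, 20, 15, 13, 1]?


[0:3]: 24
[1:4]: 40
[2:5]: 42
[3:6]: 48
[4:7]: 29

Max: 48 at [3:6]


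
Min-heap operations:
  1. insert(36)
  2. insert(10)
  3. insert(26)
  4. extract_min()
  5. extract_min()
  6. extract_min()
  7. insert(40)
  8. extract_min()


insert(36) -> [36]
insert(10) -> [10, 36]
insert(26) -> [10, 36, 26]
extract_min()->10, [26, 36]
extract_min()->26, [36]
extract_min()->36, []
insert(40) -> [40]
extract_min()->40, []

Final heap: []


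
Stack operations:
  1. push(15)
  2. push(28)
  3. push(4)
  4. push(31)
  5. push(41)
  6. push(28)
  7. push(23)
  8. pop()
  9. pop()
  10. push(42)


push(15) -> [15]
push(28) -> [15, 28]
push(4) -> [15, 28, 4]
push(31) -> [15, 28, 4, 31]
push(41) -> [15, 28, 4, 31, 41]
push(28) -> [15, 28, 4, 31, 41, 28]
push(23) -> [15, 28, 4, 31, 41, 28, 23]
pop()->23, [15, 28, 4, 31, 41, 28]
pop()->28, [15, 28, 4, 31, 41]
push(42) -> [15, 28, 4, 31, 41, 42]

Final stack: [15, 28, 4, 31, 41, 42]


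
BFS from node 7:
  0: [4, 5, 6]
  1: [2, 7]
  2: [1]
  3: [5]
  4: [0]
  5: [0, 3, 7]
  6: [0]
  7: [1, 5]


Visit 7, enqueue [1, 5]
Visit 1, enqueue [2]
Visit 5, enqueue [0, 3]
Visit 2, enqueue []
Visit 0, enqueue [4, 6]
Visit 3, enqueue []
Visit 4, enqueue []
Visit 6, enqueue []

BFS order: [7, 1, 5, 2, 0, 3, 4, 6]


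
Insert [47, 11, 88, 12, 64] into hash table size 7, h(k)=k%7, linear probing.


Insert 47: h=5 -> slot 5
Insert 11: h=4 -> slot 4
Insert 88: h=4, 2 probes -> slot 6
Insert 12: h=5, 2 probes -> slot 0
Insert 64: h=1 -> slot 1

Table: [12, 64, None, None, 11, 47, 88]


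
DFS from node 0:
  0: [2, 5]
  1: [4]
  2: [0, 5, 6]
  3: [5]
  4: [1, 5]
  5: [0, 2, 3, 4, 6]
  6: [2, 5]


Visit 0, push [5, 2]
Visit 2, push [6, 5]
Visit 5, push [6, 4, 3]
Visit 3, push []
Visit 4, push [1]
Visit 1, push []
Visit 6, push []

DFS order: [0, 2, 5, 3, 4, 1, 6]


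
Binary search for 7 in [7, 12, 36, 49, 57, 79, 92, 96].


Step 1: lo=0, hi=7, mid=3, val=49
Step 2: lo=0, hi=2, mid=1, val=12
Step 3: lo=0, hi=0, mid=0, val=7

Found at index 0


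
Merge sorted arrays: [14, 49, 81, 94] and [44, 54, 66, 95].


Take 14 from A
Take 44 from B
Take 49 from A
Take 54 from B
Take 66 from B
Take 81 from A
Take 94 from A

Merged: [14, 44, 49, 54, 66, 81, 94, 95]


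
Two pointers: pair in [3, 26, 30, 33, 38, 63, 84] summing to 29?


lo=0(3)+hi=6(84)=87
lo=0(3)+hi=5(63)=66
lo=0(3)+hi=4(38)=41
lo=0(3)+hi=3(33)=36
lo=0(3)+hi=2(30)=33
lo=0(3)+hi=1(26)=29

Yes: 3+26=29


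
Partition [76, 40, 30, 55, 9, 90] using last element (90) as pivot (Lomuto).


Pivot: 90
  76 <= 90: advance i (no swap)
  40 <= 90: advance i (no swap)
  30 <= 90: advance i (no swap)
  55 <= 90: advance i (no swap)
  9 <= 90: advance i (no swap)
Place pivot at 5: [76, 40, 30, 55, 9, 90]

Partitioned: [76, 40, 30, 55, 9, 90]


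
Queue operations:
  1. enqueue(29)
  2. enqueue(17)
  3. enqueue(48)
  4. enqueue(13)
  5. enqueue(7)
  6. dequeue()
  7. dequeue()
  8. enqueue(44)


enqueue(29) -> [29]
enqueue(17) -> [29, 17]
enqueue(48) -> [29, 17, 48]
enqueue(13) -> [29, 17, 48, 13]
enqueue(7) -> [29, 17, 48, 13, 7]
dequeue()->29, [17, 48, 13, 7]
dequeue()->17, [48, 13, 7]
enqueue(44) -> [48, 13, 7, 44]

Final queue: [48, 13, 7, 44]


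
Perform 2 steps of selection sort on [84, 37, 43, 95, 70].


Initial: [84, 37, 43, 95, 70]
Step 1: min=37 at 1
  Swap: [37, 84, 43, 95, 70]
Step 2: min=43 at 2
  Swap: [37, 43, 84, 95, 70]

After 2 steps: [37, 43, 84, 95, 70]


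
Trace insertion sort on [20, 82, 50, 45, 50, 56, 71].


Initial: [20, 82, 50, 45, 50, 56, 71]
Insert 82: [20, 82, 50, 45, 50, 56, 71]
Insert 50: [20, 50, 82, 45, 50, 56, 71]
Insert 45: [20, 45, 50, 82, 50, 56, 71]
Insert 50: [20, 45, 50, 50, 82, 56, 71]
Insert 56: [20, 45, 50, 50, 56, 82, 71]
Insert 71: [20, 45, 50, 50, 56, 71, 82]

Sorted: [20, 45, 50, 50, 56, 71, 82]


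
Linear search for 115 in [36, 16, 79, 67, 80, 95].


i=0: 36!=115
i=1: 16!=115
i=2: 79!=115
i=3: 67!=115
i=4: 80!=115
i=5: 95!=115

Not found, 6 comps


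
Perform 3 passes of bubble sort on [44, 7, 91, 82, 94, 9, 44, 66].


Initial: [44, 7, 91, 82, 94, 9, 44, 66]
Pass 1: [7, 44, 82, 91, 9, 44, 66, 94] (5 swaps)
Pass 2: [7, 44, 82, 9, 44, 66, 91, 94] (3 swaps)
Pass 3: [7, 44, 9, 44, 66, 82, 91, 94] (3 swaps)

After 3 passes: [7, 44, 9, 44, 66, 82, 91, 94]


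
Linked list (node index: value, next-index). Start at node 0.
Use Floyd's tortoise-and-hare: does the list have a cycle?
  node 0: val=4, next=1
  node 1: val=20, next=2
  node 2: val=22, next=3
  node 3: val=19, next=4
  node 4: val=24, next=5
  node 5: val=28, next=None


Floyd's tortoise (slow, +1) and hare (fast, +2):
  init: slow=0, fast=0
  step 1: slow=1, fast=2
  step 2: slow=2, fast=4
  step 3: fast 4->5->None, no cycle

Cycle: no


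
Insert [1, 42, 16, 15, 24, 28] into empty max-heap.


Insert 1: [1]
Insert 42: [42, 1]
Insert 16: [42, 1, 16]
Insert 15: [42, 15, 16, 1]
Insert 24: [42, 24, 16, 1, 15]
Insert 28: [42, 24, 28, 1, 15, 16]

Final heap: [42, 24, 28, 1, 15, 16]


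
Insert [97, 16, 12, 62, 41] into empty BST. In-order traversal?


Insert 97: root
Insert 16: L from 97
Insert 12: L from 97 -> L from 16
Insert 62: L from 97 -> R from 16
Insert 41: L from 97 -> R from 16 -> L from 62

In-order: [12, 16, 41, 62, 97]


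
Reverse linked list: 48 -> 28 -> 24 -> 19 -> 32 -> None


Step 1: curr=48, set curr.next=prev(None) | reversed so far: 48
Step 2: curr=28, set curr.next=prev(48) | reversed so far: 28 -> 48
Step 3: curr=24, set curr.next=prev(28) | reversed so far: 24 -> 28 -> 48
Step 4: curr=19, set curr.next=prev(24) | reversed so far: 19 -> 24 -> 28 -> 48
Step 5: curr=32, set curr.next=prev(19) | reversed so far: 32 -> 19 -> 24 -> 28 -> 48

32 -> 19 -> 24 -> 28 -> 48 -> None


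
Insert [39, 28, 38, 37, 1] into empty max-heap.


Insert 39: [39]
Insert 28: [39, 28]
Insert 38: [39, 28, 38]
Insert 37: [39, 37, 38, 28]
Insert 1: [39, 37, 38, 28, 1]

Final heap: [39, 37, 38, 28, 1]


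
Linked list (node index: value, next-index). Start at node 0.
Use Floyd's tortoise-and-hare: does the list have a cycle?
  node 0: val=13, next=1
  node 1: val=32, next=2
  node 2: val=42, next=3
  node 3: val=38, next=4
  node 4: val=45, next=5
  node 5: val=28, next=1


Floyd's tortoise (slow, +1) and hare (fast, +2):
  init: slow=0, fast=0
  step 1: slow=1, fast=2
  step 2: slow=2, fast=4
  step 3: slow=3, fast=1
  step 4: slow=4, fast=3
  step 5: slow=5, fast=5
  slow == fast at node 5: cycle detected

Cycle: yes


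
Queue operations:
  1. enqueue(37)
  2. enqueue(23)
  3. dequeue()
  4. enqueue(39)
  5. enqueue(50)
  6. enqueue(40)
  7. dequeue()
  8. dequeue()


enqueue(37) -> [37]
enqueue(23) -> [37, 23]
dequeue()->37, [23]
enqueue(39) -> [23, 39]
enqueue(50) -> [23, 39, 50]
enqueue(40) -> [23, 39, 50, 40]
dequeue()->23, [39, 50, 40]
dequeue()->39, [50, 40]

Final queue: [50, 40]


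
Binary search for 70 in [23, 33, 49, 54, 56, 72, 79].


Step 1: lo=0, hi=6, mid=3, val=54
Step 2: lo=4, hi=6, mid=5, val=72
Step 3: lo=4, hi=4, mid=4, val=56

Not found


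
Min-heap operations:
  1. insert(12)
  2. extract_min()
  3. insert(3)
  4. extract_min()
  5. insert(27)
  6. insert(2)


insert(12) -> [12]
extract_min()->12, []
insert(3) -> [3]
extract_min()->3, []
insert(27) -> [27]
insert(2) -> [2, 27]

Final heap: [2, 27]


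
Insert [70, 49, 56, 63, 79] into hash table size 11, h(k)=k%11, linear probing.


Insert 70: h=4 -> slot 4
Insert 49: h=5 -> slot 5
Insert 56: h=1 -> slot 1
Insert 63: h=8 -> slot 8
Insert 79: h=2 -> slot 2

Table: [None, 56, 79, None, 70, 49, None, None, 63, None, None]


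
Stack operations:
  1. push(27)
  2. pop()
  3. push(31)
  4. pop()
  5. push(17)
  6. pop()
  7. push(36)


push(27) -> [27]
pop()->27, []
push(31) -> [31]
pop()->31, []
push(17) -> [17]
pop()->17, []
push(36) -> [36]

Final stack: [36]


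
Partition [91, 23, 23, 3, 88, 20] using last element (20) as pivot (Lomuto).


Pivot: 20
  3 <= 20: swap -> [3, 23, 23, 91, 88, 20]
Place pivot at 1: [3, 20, 23, 91, 88, 23]

Partitioned: [3, 20, 23, 91, 88, 23]


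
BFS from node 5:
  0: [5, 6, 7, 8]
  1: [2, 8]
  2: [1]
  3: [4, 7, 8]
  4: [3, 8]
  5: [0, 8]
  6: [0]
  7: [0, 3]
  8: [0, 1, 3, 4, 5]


Visit 5, enqueue [0, 8]
Visit 0, enqueue [6, 7]
Visit 8, enqueue [1, 3, 4]
Visit 6, enqueue []
Visit 7, enqueue []
Visit 1, enqueue [2]
Visit 3, enqueue []
Visit 4, enqueue []
Visit 2, enqueue []

BFS order: [5, 0, 8, 6, 7, 1, 3, 4, 2]


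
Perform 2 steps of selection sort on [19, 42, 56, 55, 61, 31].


Initial: [19, 42, 56, 55, 61, 31]
Step 1: min=19 at 0
  Swap: [19, 42, 56, 55, 61, 31]
Step 2: min=31 at 5
  Swap: [19, 31, 56, 55, 61, 42]

After 2 steps: [19, 31, 56, 55, 61, 42]


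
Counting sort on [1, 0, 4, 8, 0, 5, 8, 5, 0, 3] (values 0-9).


Input: [1, 0, 4, 8, 0, 5, 8, 5, 0, 3]
Counts: [3, 1, 0, 1, 1, 2, 0, 0, 2, 0]

Sorted: [0, 0, 0, 1, 3, 4, 5, 5, 8, 8]


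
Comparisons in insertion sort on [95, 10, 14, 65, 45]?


Algorithm: insertion sort
Input: [95, 10, 14, 65, 45]
Sorted: [10, 14, 45, 65, 95]

8


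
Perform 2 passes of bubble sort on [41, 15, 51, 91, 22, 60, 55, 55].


Initial: [41, 15, 51, 91, 22, 60, 55, 55]
Pass 1: [15, 41, 51, 22, 60, 55, 55, 91] (5 swaps)
Pass 2: [15, 41, 22, 51, 55, 55, 60, 91] (3 swaps)

After 2 passes: [15, 41, 22, 51, 55, 55, 60, 91]


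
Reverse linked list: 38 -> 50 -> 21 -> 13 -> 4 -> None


Step 1: curr=38, set curr.next=prev(None) | reversed so far: 38
Step 2: curr=50, set curr.next=prev(38) | reversed so far: 50 -> 38
Step 3: curr=21, set curr.next=prev(50) | reversed so far: 21 -> 50 -> 38
Step 4: curr=13, set curr.next=prev(21) | reversed so far: 13 -> 21 -> 50 -> 38
Step 5: curr=4, set curr.next=prev(13) | reversed so far: 4 -> 13 -> 21 -> 50 -> 38

4 -> 13 -> 21 -> 50 -> 38 -> None


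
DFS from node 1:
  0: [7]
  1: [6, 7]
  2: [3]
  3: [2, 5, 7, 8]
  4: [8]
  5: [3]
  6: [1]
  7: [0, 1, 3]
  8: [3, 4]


Visit 1, push [7, 6]
Visit 6, push []
Visit 7, push [3, 0]
Visit 0, push []
Visit 3, push [8, 5, 2]
Visit 2, push []
Visit 5, push []
Visit 8, push [4]
Visit 4, push []

DFS order: [1, 6, 7, 0, 3, 2, 5, 8, 4]


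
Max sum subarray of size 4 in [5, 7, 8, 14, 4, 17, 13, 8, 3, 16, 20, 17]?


[0:4]: 34
[1:5]: 33
[2:6]: 43
[3:7]: 48
[4:8]: 42
[5:9]: 41
[6:10]: 40
[7:11]: 47
[8:12]: 56

Max: 56 at [8:12]


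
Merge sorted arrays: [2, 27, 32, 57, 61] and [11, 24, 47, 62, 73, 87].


Take 2 from A
Take 11 from B
Take 24 from B
Take 27 from A
Take 32 from A
Take 47 from B
Take 57 from A
Take 61 from A

Merged: [2, 11, 24, 27, 32, 47, 57, 61, 62, 73, 87]


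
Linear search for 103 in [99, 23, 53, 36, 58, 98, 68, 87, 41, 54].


i=0: 99!=103
i=1: 23!=103
i=2: 53!=103
i=3: 36!=103
i=4: 58!=103
i=5: 98!=103
i=6: 68!=103
i=7: 87!=103
i=8: 41!=103
i=9: 54!=103

Not found, 10 comps


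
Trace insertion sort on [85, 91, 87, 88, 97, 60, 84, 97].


Initial: [85, 91, 87, 88, 97, 60, 84, 97]
Insert 91: [85, 91, 87, 88, 97, 60, 84, 97]
Insert 87: [85, 87, 91, 88, 97, 60, 84, 97]
Insert 88: [85, 87, 88, 91, 97, 60, 84, 97]
Insert 97: [85, 87, 88, 91, 97, 60, 84, 97]
Insert 60: [60, 85, 87, 88, 91, 97, 84, 97]
Insert 84: [60, 84, 85, 87, 88, 91, 97, 97]
Insert 97: [60, 84, 85, 87, 88, 91, 97, 97]

Sorted: [60, 84, 85, 87, 88, 91, 97, 97]


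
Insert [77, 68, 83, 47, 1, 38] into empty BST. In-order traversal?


Insert 77: root
Insert 68: L from 77
Insert 83: R from 77
Insert 47: L from 77 -> L from 68
Insert 1: L from 77 -> L from 68 -> L from 47
Insert 38: L from 77 -> L from 68 -> L from 47 -> R from 1

In-order: [1, 38, 47, 68, 77, 83]


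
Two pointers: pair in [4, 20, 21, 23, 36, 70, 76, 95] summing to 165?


lo=0(4)+hi=7(95)=99
lo=1(20)+hi=7(95)=115
lo=2(21)+hi=7(95)=116
lo=3(23)+hi=7(95)=118
lo=4(36)+hi=7(95)=131
lo=5(70)+hi=7(95)=165

Yes: 70+95=165


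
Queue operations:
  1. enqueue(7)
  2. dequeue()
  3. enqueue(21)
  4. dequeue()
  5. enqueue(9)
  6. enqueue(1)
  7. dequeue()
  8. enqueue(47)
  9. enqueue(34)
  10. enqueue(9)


enqueue(7) -> [7]
dequeue()->7, []
enqueue(21) -> [21]
dequeue()->21, []
enqueue(9) -> [9]
enqueue(1) -> [9, 1]
dequeue()->9, [1]
enqueue(47) -> [1, 47]
enqueue(34) -> [1, 47, 34]
enqueue(9) -> [1, 47, 34, 9]

Final queue: [1, 47, 34, 9]


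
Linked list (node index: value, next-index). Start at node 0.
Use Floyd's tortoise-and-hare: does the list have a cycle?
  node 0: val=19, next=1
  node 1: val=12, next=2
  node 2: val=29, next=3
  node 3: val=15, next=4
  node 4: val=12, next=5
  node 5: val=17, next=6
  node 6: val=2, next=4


Floyd's tortoise (slow, +1) and hare (fast, +2):
  init: slow=0, fast=0
  step 1: slow=1, fast=2
  step 2: slow=2, fast=4
  step 3: slow=3, fast=6
  step 4: slow=4, fast=5
  step 5: slow=5, fast=4
  step 6: slow=6, fast=6
  slow == fast at node 6: cycle detected

Cycle: yes


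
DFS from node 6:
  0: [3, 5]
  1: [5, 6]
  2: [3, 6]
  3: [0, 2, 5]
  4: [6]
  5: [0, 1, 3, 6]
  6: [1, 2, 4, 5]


Visit 6, push [5, 4, 2, 1]
Visit 1, push [5]
Visit 5, push [3, 0]
Visit 0, push [3]
Visit 3, push [2]
Visit 2, push []
Visit 4, push []

DFS order: [6, 1, 5, 0, 3, 2, 4]


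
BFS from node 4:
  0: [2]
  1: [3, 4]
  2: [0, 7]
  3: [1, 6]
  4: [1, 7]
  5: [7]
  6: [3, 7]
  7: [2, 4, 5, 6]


Visit 4, enqueue [1, 7]
Visit 1, enqueue [3]
Visit 7, enqueue [2, 5, 6]
Visit 3, enqueue []
Visit 2, enqueue [0]
Visit 5, enqueue []
Visit 6, enqueue []
Visit 0, enqueue []

BFS order: [4, 1, 7, 3, 2, 5, 6, 0]


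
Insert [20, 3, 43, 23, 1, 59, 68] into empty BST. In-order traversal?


Insert 20: root
Insert 3: L from 20
Insert 43: R from 20
Insert 23: R from 20 -> L from 43
Insert 1: L from 20 -> L from 3
Insert 59: R from 20 -> R from 43
Insert 68: R from 20 -> R from 43 -> R from 59

In-order: [1, 3, 20, 23, 43, 59, 68]


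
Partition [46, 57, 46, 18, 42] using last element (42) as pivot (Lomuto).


Pivot: 42
  18 <= 42: swap -> [18, 57, 46, 46, 42]
Place pivot at 1: [18, 42, 46, 46, 57]

Partitioned: [18, 42, 46, 46, 57]


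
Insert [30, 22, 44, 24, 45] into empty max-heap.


Insert 30: [30]
Insert 22: [30, 22]
Insert 44: [44, 22, 30]
Insert 24: [44, 24, 30, 22]
Insert 45: [45, 44, 30, 22, 24]

Final heap: [45, 44, 30, 22, 24]


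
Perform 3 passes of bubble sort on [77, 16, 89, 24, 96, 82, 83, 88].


Initial: [77, 16, 89, 24, 96, 82, 83, 88]
Pass 1: [16, 77, 24, 89, 82, 83, 88, 96] (5 swaps)
Pass 2: [16, 24, 77, 82, 83, 88, 89, 96] (4 swaps)
Pass 3: [16, 24, 77, 82, 83, 88, 89, 96] (0 swaps)

After 3 passes: [16, 24, 77, 82, 83, 88, 89, 96]


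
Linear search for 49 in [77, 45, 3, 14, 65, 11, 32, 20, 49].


i=0: 77!=49
i=1: 45!=49
i=2: 3!=49
i=3: 14!=49
i=4: 65!=49
i=5: 11!=49
i=6: 32!=49
i=7: 20!=49
i=8: 49==49 found!

Found at 8, 9 comps


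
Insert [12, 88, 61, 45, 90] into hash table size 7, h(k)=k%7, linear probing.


Insert 12: h=5 -> slot 5
Insert 88: h=4 -> slot 4
Insert 61: h=5, 1 probes -> slot 6
Insert 45: h=3 -> slot 3
Insert 90: h=6, 1 probes -> slot 0

Table: [90, None, None, 45, 88, 12, 61]


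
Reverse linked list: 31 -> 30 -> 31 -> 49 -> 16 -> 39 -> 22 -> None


Step 1: curr=31, set curr.next=prev(None) | reversed so far: 31
Step 2: curr=30, set curr.next=prev(31) | reversed so far: 30 -> 31
Step 3: curr=31, set curr.next=prev(30) | reversed so far: 31 -> 30 -> 31
Step 4: curr=49, set curr.next=prev(31) | reversed so far: 49 -> 31 -> 30 -> 31
Step 5: curr=16, set curr.next=prev(49) | reversed so far: 16 -> 49 -> 31 -> 30 -> 31
Step 6: curr=39, set curr.next=prev(16) | reversed so far: 39 -> 16 -> 49 -> 31 -> 30 -> 31
Step 7: curr=22, set curr.next=prev(39) | reversed so far: 22 -> 39 -> 16 -> 49 -> 31 -> 30 -> 31

22 -> 39 -> 16 -> 49 -> 31 -> 30 -> 31 -> None


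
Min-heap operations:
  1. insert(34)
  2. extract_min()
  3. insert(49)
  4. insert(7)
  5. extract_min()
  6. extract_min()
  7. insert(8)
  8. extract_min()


insert(34) -> [34]
extract_min()->34, []
insert(49) -> [49]
insert(7) -> [7, 49]
extract_min()->7, [49]
extract_min()->49, []
insert(8) -> [8]
extract_min()->8, []

Final heap: []


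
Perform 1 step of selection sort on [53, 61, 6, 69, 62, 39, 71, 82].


Initial: [53, 61, 6, 69, 62, 39, 71, 82]
Step 1: min=6 at 2
  Swap: [6, 61, 53, 69, 62, 39, 71, 82]

After 1 step: [6, 61, 53, 69, 62, 39, 71, 82]


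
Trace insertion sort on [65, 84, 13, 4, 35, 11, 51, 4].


Initial: [65, 84, 13, 4, 35, 11, 51, 4]
Insert 84: [65, 84, 13, 4, 35, 11, 51, 4]
Insert 13: [13, 65, 84, 4, 35, 11, 51, 4]
Insert 4: [4, 13, 65, 84, 35, 11, 51, 4]
Insert 35: [4, 13, 35, 65, 84, 11, 51, 4]
Insert 11: [4, 11, 13, 35, 65, 84, 51, 4]
Insert 51: [4, 11, 13, 35, 51, 65, 84, 4]
Insert 4: [4, 4, 11, 13, 35, 51, 65, 84]

Sorted: [4, 4, 11, 13, 35, 51, 65, 84]


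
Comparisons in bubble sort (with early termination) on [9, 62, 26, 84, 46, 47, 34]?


Algorithm: bubble sort (with early termination)
Input: [9, 62, 26, 84, 46, 47, 34]
Sorted: [9, 26, 34, 46, 47, 62, 84]

20


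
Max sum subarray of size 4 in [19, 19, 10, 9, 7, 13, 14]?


[0:4]: 57
[1:5]: 45
[2:6]: 39
[3:7]: 43

Max: 57 at [0:4]


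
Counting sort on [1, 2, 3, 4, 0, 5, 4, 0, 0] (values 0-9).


Input: [1, 2, 3, 4, 0, 5, 4, 0, 0]
Counts: [3, 1, 1, 1, 2, 1, 0, 0, 0, 0]

Sorted: [0, 0, 0, 1, 2, 3, 4, 4, 5]


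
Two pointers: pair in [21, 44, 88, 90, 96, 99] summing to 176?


lo=0(21)+hi=5(99)=120
lo=1(44)+hi=5(99)=143
lo=2(88)+hi=5(99)=187
lo=2(88)+hi=4(96)=184
lo=2(88)+hi=3(90)=178

No pair found


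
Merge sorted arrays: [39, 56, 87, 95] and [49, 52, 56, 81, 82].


Take 39 from A
Take 49 from B
Take 52 from B
Take 56 from A
Take 56 from B
Take 81 from B
Take 82 from B

Merged: [39, 49, 52, 56, 56, 81, 82, 87, 95]


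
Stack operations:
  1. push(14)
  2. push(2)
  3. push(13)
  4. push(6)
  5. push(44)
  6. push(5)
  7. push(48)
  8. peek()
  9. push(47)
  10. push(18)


push(14) -> [14]
push(2) -> [14, 2]
push(13) -> [14, 2, 13]
push(6) -> [14, 2, 13, 6]
push(44) -> [14, 2, 13, 6, 44]
push(5) -> [14, 2, 13, 6, 44, 5]
push(48) -> [14, 2, 13, 6, 44, 5, 48]
peek()->48
push(47) -> [14, 2, 13, 6, 44, 5, 48, 47]
push(18) -> [14, 2, 13, 6, 44, 5, 48, 47, 18]

Final stack: [14, 2, 13, 6, 44, 5, 48, 47, 18]


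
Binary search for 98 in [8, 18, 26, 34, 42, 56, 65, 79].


Step 1: lo=0, hi=7, mid=3, val=34
Step 2: lo=4, hi=7, mid=5, val=56
Step 3: lo=6, hi=7, mid=6, val=65
Step 4: lo=7, hi=7, mid=7, val=79

Not found


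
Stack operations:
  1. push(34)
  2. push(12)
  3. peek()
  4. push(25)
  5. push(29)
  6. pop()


push(34) -> [34]
push(12) -> [34, 12]
peek()->12
push(25) -> [34, 12, 25]
push(29) -> [34, 12, 25, 29]
pop()->29, [34, 12, 25]

Final stack: [34, 12, 25]


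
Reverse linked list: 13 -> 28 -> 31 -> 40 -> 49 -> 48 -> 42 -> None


Step 1: curr=13, set curr.next=prev(None) | reversed so far: 13
Step 2: curr=28, set curr.next=prev(13) | reversed so far: 28 -> 13
Step 3: curr=31, set curr.next=prev(28) | reversed so far: 31 -> 28 -> 13
Step 4: curr=40, set curr.next=prev(31) | reversed so far: 40 -> 31 -> 28 -> 13
Step 5: curr=49, set curr.next=prev(40) | reversed so far: 49 -> 40 -> 31 -> 28 -> 13
Step 6: curr=48, set curr.next=prev(49) | reversed so far: 48 -> 49 -> 40 -> 31 -> 28 -> 13
Step 7: curr=42, set curr.next=prev(48) | reversed so far: 42 -> 48 -> 49 -> 40 -> 31 -> 28 -> 13

42 -> 48 -> 49 -> 40 -> 31 -> 28 -> 13 -> None


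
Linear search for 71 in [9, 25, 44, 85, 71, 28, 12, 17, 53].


i=0: 9!=71
i=1: 25!=71
i=2: 44!=71
i=3: 85!=71
i=4: 71==71 found!

Found at 4, 5 comps


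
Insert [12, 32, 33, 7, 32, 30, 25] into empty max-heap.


Insert 12: [12]
Insert 32: [32, 12]
Insert 33: [33, 12, 32]
Insert 7: [33, 12, 32, 7]
Insert 32: [33, 32, 32, 7, 12]
Insert 30: [33, 32, 32, 7, 12, 30]
Insert 25: [33, 32, 32, 7, 12, 30, 25]

Final heap: [33, 32, 32, 7, 12, 30, 25]


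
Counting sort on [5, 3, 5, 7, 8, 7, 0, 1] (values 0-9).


Input: [5, 3, 5, 7, 8, 7, 0, 1]
Counts: [1, 1, 0, 1, 0, 2, 0, 2, 1, 0]

Sorted: [0, 1, 3, 5, 5, 7, 7, 8]


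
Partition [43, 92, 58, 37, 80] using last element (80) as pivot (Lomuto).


Pivot: 80
  43 <= 80: advance i (no swap)
  58 <= 80: swap -> [43, 58, 92, 37, 80]
  37 <= 80: swap -> [43, 58, 37, 92, 80]
Place pivot at 3: [43, 58, 37, 80, 92]

Partitioned: [43, 58, 37, 80, 92]


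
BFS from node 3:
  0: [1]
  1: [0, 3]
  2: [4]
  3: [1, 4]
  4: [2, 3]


Visit 3, enqueue [1, 4]
Visit 1, enqueue [0]
Visit 4, enqueue [2]
Visit 0, enqueue []
Visit 2, enqueue []

BFS order: [3, 1, 4, 0, 2]


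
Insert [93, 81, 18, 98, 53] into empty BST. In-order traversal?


Insert 93: root
Insert 81: L from 93
Insert 18: L from 93 -> L from 81
Insert 98: R from 93
Insert 53: L from 93 -> L from 81 -> R from 18

In-order: [18, 53, 81, 93, 98]


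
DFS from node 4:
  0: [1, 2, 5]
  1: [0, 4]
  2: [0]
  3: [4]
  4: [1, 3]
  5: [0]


Visit 4, push [3, 1]
Visit 1, push [0]
Visit 0, push [5, 2]
Visit 2, push []
Visit 5, push []
Visit 3, push []

DFS order: [4, 1, 0, 2, 5, 3]


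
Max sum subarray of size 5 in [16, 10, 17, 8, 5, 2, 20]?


[0:5]: 56
[1:6]: 42
[2:7]: 52

Max: 56 at [0:5]


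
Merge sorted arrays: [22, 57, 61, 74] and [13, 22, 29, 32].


Take 13 from B
Take 22 from A
Take 22 from B
Take 29 from B
Take 32 from B

Merged: [13, 22, 22, 29, 32, 57, 61, 74]


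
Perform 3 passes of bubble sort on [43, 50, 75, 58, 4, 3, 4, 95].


Initial: [43, 50, 75, 58, 4, 3, 4, 95]
Pass 1: [43, 50, 58, 4, 3, 4, 75, 95] (4 swaps)
Pass 2: [43, 50, 4, 3, 4, 58, 75, 95] (3 swaps)
Pass 3: [43, 4, 3, 4, 50, 58, 75, 95] (3 swaps)

After 3 passes: [43, 4, 3, 4, 50, 58, 75, 95]


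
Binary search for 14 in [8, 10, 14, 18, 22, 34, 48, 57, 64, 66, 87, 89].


Step 1: lo=0, hi=11, mid=5, val=34
Step 2: lo=0, hi=4, mid=2, val=14

Found at index 2


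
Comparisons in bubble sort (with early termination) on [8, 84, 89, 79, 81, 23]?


Algorithm: bubble sort (with early termination)
Input: [8, 84, 89, 79, 81, 23]
Sorted: [8, 23, 79, 81, 84, 89]

15


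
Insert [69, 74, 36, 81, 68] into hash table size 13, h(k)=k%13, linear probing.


Insert 69: h=4 -> slot 4
Insert 74: h=9 -> slot 9
Insert 36: h=10 -> slot 10
Insert 81: h=3 -> slot 3
Insert 68: h=3, 2 probes -> slot 5

Table: [None, None, None, 81, 69, 68, None, None, None, 74, 36, None, None]


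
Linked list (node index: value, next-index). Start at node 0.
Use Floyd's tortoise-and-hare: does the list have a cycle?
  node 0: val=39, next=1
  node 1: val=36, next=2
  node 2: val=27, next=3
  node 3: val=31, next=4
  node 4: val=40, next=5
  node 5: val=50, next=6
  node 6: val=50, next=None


Floyd's tortoise (slow, +1) and hare (fast, +2):
  init: slow=0, fast=0
  step 1: slow=1, fast=2
  step 2: slow=2, fast=4
  step 3: slow=3, fast=6
  step 4: fast -> None, no cycle

Cycle: no


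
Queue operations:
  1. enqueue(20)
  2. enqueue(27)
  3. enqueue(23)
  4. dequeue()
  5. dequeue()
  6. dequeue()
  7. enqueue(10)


enqueue(20) -> [20]
enqueue(27) -> [20, 27]
enqueue(23) -> [20, 27, 23]
dequeue()->20, [27, 23]
dequeue()->27, [23]
dequeue()->23, []
enqueue(10) -> [10]

Final queue: [10]


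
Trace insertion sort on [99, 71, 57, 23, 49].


Initial: [99, 71, 57, 23, 49]
Insert 71: [71, 99, 57, 23, 49]
Insert 57: [57, 71, 99, 23, 49]
Insert 23: [23, 57, 71, 99, 49]
Insert 49: [23, 49, 57, 71, 99]

Sorted: [23, 49, 57, 71, 99]


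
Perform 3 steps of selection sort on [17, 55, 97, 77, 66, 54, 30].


Initial: [17, 55, 97, 77, 66, 54, 30]
Step 1: min=17 at 0
  Swap: [17, 55, 97, 77, 66, 54, 30]
Step 2: min=30 at 6
  Swap: [17, 30, 97, 77, 66, 54, 55]
Step 3: min=54 at 5
  Swap: [17, 30, 54, 77, 66, 97, 55]

After 3 steps: [17, 30, 54, 77, 66, 97, 55]


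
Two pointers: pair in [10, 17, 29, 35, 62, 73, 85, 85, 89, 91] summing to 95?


lo=0(10)+hi=9(91)=101
lo=0(10)+hi=8(89)=99
lo=0(10)+hi=7(85)=95

Yes: 10+85=95


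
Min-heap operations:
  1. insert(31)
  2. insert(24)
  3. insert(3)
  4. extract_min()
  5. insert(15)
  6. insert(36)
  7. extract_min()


insert(31) -> [31]
insert(24) -> [24, 31]
insert(3) -> [3, 31, 24]
extract_min()->3, [24, 31]
insert(15) -> [15, 31, 24]
insert(36) -> [15, 31, 24, 36]
extract_min()->15, [24, 31, 36]

Final heap: [24, 31, 36]


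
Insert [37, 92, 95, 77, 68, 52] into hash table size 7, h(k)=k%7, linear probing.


Insert 37: h=2 -> slot 2
Insert 92: h=1 -> slot 1
Insert 95: h=4 -> slot 4
Insert 77: h=0 -> slot 0
Insert 68: h=5 -> slot 5
Insert 52: h=3 -> slot 3

Table: [77, 92, 37, 52, 95, 68, None]


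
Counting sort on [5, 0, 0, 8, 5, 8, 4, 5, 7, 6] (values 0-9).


Input: [5, 0, 0, 8, 5, 8, 4, 5, 7, 6]
Counts: [2, 0, 0, 0, 1, 3, 1, 1, 2, 0]

Sorted: [0, 0, 4, 5, 5, 5, 6, 7, 8, 8]


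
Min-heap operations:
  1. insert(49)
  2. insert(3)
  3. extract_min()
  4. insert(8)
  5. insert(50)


insert(49) -> [49]
insert(3) -> [3, 49]
extract_min()->3, [49]
insert(8) -> [8, 49]
insert(50) -> [8, 49, 50]

Final heap: [8, 49, 50]


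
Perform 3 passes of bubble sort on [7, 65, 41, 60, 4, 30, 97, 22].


Initial: [7, 65, 41, 60, 4, 30, 97, 22]
Pass 1: [7, 41, 60, 4, 30, 65, 22, 97] (5 swaps)
Pass 2: [7, 41, 4, 30, 60, 22, 65, 97] (3 swaps)
Pass 3: [7, 4, 30, 41, 22, 60, 65, 97] (3 swaps)

After 3 passes: [7, 4, 30, 41, 22, 60, 65, 97]


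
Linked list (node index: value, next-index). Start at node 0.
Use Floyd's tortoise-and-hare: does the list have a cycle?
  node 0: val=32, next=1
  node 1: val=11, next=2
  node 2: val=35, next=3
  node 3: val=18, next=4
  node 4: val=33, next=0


Floyd's tortoise (slow, +1) and hare (fast, +2):
  init: slow=0, fast=0
  step 1: slow=1, fast=2
  step 2: slow=2, fast=4
  step 3: slow=3, fast=1
  step 4: slow=4, fast=3
  step 5: slow=0, fast=0
  slow == fast at node 0: cycle detected

Cycle: yes


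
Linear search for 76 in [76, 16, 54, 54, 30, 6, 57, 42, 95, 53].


i=0: 76==76 found!

Found at 0, 1 comps


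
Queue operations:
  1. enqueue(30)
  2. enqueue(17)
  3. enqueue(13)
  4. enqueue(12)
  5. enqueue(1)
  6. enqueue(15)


enqueue(30) -> [30]
enqueue(17) -> [30, 17]
enqueue(13) -> [30, 17, 13]
enqueue(12) -> [30, 17, 13, 12]
enqueue(1) -> [30, 17, 13, 12, 1]
enqueue(15) -> [30, 17, 13, 12, 1, 15]

Final queue: [30, 17, 13, 12, 1, 15]


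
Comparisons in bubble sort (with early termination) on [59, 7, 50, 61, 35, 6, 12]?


Algorithm: bubble sort (with early termination)
Input: [59, 7, 50, 61, 35, 6, 12]
Sorted: [6, 7, 12, 35, 50, 59, 61]

21


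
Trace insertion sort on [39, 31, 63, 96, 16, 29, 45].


Initial: [39, 31, 63, 96, 16, 29, 45]
Insert 31: [31, 39, 63, 96, 16, 29, 45]
Insert 63: [31, 39, 63, 96, 16, 29, 45]
Insert 96: [31, 39, 63, 96, 16, 29, 45]
Insert 16: [16, 31, 39, 63, 96, 29, 45]
Insert 29: [16, 29, 31, 39, 63, 96, 45]
Insert 45: [16, 29, 31, 39, 45, 63, 96]

Sorted: [16, 29, 31, 39, 45, 63, 96]


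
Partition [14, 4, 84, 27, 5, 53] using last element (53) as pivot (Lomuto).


Pivot: 53
  14 <= 53: advance i (no swap)
  4 <= 53: advance i (no swap)
  27 <= 53: swap -> [14, 4, 27, 84, 5, 53]
  5 <= 53: swap -> [14, 4, 27, 5, 84, 53]
Place pivot at 4: [14, 4, 27, 5, 53, 84]

Partitioned: [14, 4, 27, 5, 53, 84]


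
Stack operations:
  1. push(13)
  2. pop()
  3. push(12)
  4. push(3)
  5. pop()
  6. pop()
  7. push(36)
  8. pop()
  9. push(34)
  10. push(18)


push(13) -> [13]
pop()->13, []
push(12) -> [12]
push(3) -> [12, 3]
pop()->3, [12]
pop()->12, []
push(36) -> [36]
pop()->36, []
push(34) -> [34]
push(18) -> [34, 18]

Final stack: [34, 18]


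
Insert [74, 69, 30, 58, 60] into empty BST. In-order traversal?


Insert 74: root
Insert 69: L from 74
Insert 30: L from 74 -> L from 69
Insert 58: L from 74 -> L from 69 -> R from 30
Insert 60: L from 74 -> L from 69 -> R from 30 -> R from 58

In-order: [30, 58, 60, 69, 74]


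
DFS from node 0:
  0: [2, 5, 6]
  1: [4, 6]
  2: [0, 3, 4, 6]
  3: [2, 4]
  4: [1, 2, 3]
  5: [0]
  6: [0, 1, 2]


Visit 0, push [6, 5, 2]
Visit 2, push [6, 4, 3]
Visit 3, push [4]
Visit 4, push [1]
Visit 1, push [6]
Visit 6, push []
Visit 5, push []

DFS order: [0, 2, 3, 4, 1, 6, 5]


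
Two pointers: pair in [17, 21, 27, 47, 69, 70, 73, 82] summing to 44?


lo=0(17)+hi=7(82)=99
lo=0(17)+hi=6(73)=90
lo=0(17)+hi=5(70)=87
lo=0(17)+hi=4(69)=86
lo=0(17)+hi=3(47)=64
lo=0(17)+hi=2(27)=44

Yes: 17+27=44


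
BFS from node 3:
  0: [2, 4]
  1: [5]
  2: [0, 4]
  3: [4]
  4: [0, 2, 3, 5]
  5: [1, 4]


Visit 3, enqueue [4]
Visit 4, enqueue [0, 2, 5]
Visit 0, enqueue []
Visit 2, enqueue []
Visit 5, enqueue [1]
Visit 1, enqueue []

BFS order: [3, 4, 0, 2, 5, 1]


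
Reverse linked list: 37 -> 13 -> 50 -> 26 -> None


Step 1: curr=37, set curr.next=prev(None) | reversed so far: 37
Step 2: curr=13, set curr.next=prev(37) | reversed so far: 13 -> 37
Step 3: curr=50, set curr.next=prev(13) | reversed so far: 50 -> 13 -> 37
Step 4: curr=26, set curr.next=prev(50) | reversed so far: 26 -> 50 -> 13 -> 37

26 -> 50 -> 13 -> 37 -> None


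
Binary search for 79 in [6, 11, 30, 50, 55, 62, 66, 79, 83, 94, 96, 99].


Step 1: lo=0, hi=11, mid=5, val=62
Step 2: lo=6, hi=11, mid=8, val=83
Step 3: lo=6, hi=7, mid=6, val=66
Step 4: lo=7, hi=7, mid=7, val=79

Found at index 7


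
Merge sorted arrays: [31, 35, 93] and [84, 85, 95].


Take 31 from A
Take 35 from A
Take 84 from B
Take 85 from B
Take 93 from A

Merged: [31, 35, 84, 85, 93, 95]


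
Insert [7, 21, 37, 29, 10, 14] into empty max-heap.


Insert 7: [7]
Insert 21: [21, 7]
Insert 37: [37, 7, 21]
Insert 29: [37, 29, 21, 7]
Insert 10: [37, 29, 21, 7, 10]
Insert 14: [37, 29, 21, 7, 10, 14]

Final heap: [37, 29, 21, 7, 10, 14]


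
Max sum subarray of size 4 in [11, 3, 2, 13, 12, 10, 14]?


[0:4]: 29
[1:5]: 30
[2:6]: 37
[3:7]: 49

Max: 49 at [3:7]


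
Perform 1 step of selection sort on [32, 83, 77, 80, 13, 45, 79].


Initial: [32, 83, 77, 80, 13, 45, 79]
Step 1: min=13 at 4
  Swap: [13, 83, 77, 80, 32, 45, 79]

After 1 step: [13, 83, 77, 80, 32, 45, 79]


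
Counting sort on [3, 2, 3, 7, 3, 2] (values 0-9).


Input: [3, 2, 3, 7, 3, 2]
Counts: [0, 0, 2, 3, 0, 0, 0, 1, 0, 0]

Sorted: [2, 2, 3, 3, 3, 7]


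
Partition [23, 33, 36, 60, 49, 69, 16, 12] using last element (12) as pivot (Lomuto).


Pivot: 12
Place pivot at 0: [12, 33, 36, 60, 49, 69, 16, 23]

Partitioned: [12, 33, 36, 60, 49, 69, 16, 23]


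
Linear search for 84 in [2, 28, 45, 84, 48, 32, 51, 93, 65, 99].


i=0: 2!=84
i=1: 28!=84
i=2: 45!=84
i=3: 84==84 found!

Found at 3, 4 comps


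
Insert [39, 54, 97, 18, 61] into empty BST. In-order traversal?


Insert 39: root
Insert 54: R from 39
Insert 97: R from 39 -> R from 54
Insert 18: L from 39
Insert 61: R from 39 -> R from 54 -> L from 97

In-order: [18, 39, 54, 61, 97]


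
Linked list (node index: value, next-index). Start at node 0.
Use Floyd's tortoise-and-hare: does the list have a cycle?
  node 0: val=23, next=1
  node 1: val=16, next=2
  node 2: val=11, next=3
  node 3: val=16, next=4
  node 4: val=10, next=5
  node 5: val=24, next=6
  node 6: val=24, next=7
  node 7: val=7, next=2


Floyd's tortoise (slow, +1) and hare (fast, +2):
  init: slow=0, fast=0
  step 1: slow=1, fast=2
  step 2: slow=2, fast=4
  step 3: slow=3, fast=6
  step 4: slow=4, fast=2
  step 5: slow=5, fast=4
  step 6: slow=6, fast=6
  slow == fast at node 6: cycle detected

Cycle: yes


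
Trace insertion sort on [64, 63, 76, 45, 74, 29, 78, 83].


Initial: [64, 63, 76, 45, 74, 29, 78, 83]
Insert 63: [63, 64, 76, 45, 74, 29, 78, 83]
Insert 76: [63, 64, 76, 45, 74, 29, 78, 83]
Insert 45: [45, 63, 64, 76, 74, 29, 78, 83]
Insert 74: [45, 63, 64, 74, 76, 29, 78, 83]
Insert 29: [29, 45, 63, 64, 74, 76, 78, 83]
Insert 78: [29, 45, 63, 64, 74, 76, 78, 83]
Insert 83: [29, 45, 63, 64, 74, 76, 78, 83]

Sorted: [29, 45, 63, 64, 74, 76, 78, 83]


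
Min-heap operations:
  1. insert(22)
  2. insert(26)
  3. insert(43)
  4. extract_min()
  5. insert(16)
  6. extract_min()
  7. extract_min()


insert(22) -> [22]
insert(26) -> [22, 26]
insert(43) -> [22, 26, 43]
extract_min()->22, [26, 43]
insert(16) -> [16, 43, 26]
extract_min()->16, [26, 43]
extract_min()->26, [43]

Final heap: [43]


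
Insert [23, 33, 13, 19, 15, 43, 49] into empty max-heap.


Insert 23: [23]
Insert 33: [33, 23]
Insert 13: [33, 23, 13]
Insert 19: [33, 23, 13, 19]
Insert 15: [33, 23, 13, 19, 15]
Insert 43: [43, 23, 33, 19, 15, 13]
Insert 49: [49, 23, 43, 19, 15, 13, 33]

Final heap: [49, 23, 43, 19, 15, 13, 33]
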